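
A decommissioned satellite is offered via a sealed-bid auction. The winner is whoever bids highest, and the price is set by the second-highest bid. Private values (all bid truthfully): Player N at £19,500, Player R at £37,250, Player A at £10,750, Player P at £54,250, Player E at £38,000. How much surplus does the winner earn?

Winner's surplus: £16,250.

Sorted high to low: Player P £54,250; Player E £38,000; Player R £37,250; Player N £19,500; Player A £10,750.
Player P wins with the top bid and pays the second-highest, £38,000.
Surplus = £54,250 − £38,000 = £16,250.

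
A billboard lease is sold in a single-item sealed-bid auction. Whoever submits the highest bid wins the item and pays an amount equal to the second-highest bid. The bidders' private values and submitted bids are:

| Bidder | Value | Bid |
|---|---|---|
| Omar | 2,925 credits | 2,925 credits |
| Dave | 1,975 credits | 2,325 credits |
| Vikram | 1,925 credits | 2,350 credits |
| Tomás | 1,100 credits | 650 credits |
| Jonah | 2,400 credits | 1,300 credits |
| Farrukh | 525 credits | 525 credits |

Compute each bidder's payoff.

Omar 575 credits, Dave 0 credits, Vikram 0 credits, Tomás 0 credits, Jonah 0 credits, Farrukh 0 credits.

Bids in descending order: Omar 2,925 credits; Vikram 2,350 credits; Dave 2,325 credits; Jonah 1,300 credits; Tomás 650 credits; Farrukh 525 credits.
Omar has the top bid and wins; the price is the second-highest bid, 2,350 credits.
Omar's payoff = 2,925 credits − 2,350 credits = 575 credits. All other bidders lose, so their payoff is 0.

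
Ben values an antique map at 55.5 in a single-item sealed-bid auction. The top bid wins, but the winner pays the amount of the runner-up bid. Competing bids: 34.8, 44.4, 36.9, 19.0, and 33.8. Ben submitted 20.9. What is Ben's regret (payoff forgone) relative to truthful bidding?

Payoff forgone: 11.1.

The highest competing bid is 44.4.
Bidding truthfully at 55.5: Ben has the top bid, wins, and pays the second-highest bid 44.4. Payoff = 55.5 − 44.4 = 11.1.
Bidding 20.9: the top bid is 44.4 (a rival), so Ben loses. Payoff = 0.0.
Regret = truthful payoff − actual payoff = 11.1 − 0.0 = 11.1.
Deviating from a truthful bid can only lose payoff in a second-price auction — never gain.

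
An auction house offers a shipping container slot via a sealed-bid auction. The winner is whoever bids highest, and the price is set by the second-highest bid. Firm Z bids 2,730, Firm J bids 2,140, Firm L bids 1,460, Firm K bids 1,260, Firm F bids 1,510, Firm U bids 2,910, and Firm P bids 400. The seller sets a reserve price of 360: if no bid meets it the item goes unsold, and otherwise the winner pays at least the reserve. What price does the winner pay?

Sorted high to low: Firm U 2,910; Firm Z 2,730; Firm J 2,140; Firm F 1,510; Firm L 1,460; Firm K 1,260; Firm P 400.
Firm U has the highest bid, so Firm U wins.
The second-highest bid is 2,730, which exceeds the reserve, so that sets the price.

Price paid: 2,730.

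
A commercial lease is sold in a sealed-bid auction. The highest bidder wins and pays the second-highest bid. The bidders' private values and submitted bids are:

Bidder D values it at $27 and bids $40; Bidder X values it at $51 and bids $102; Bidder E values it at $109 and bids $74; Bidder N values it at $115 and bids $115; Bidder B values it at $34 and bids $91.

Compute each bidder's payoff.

Bids in descending order: Bidder N $115 > Bidder X $102 > Bidder B $91 > Bidder E $74 > Bidder D $40.
Bidder N has the top bid and wins; the price is the second-highest bid, $102.
Bidder N's payoff = $115 − $102 = $13. All other bidders lose, so their payoff is 0.

Payoffs: Bidder D $0, Bidder X $0, Bidder E $0, Bidder N $13, Bidder B $0.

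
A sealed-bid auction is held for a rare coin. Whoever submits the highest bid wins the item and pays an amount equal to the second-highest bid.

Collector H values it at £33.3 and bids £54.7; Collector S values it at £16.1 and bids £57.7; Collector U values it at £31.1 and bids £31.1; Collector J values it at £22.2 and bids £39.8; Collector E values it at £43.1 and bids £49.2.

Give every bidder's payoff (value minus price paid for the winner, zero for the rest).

Bids in descending order: Collector S £57.7, then Collector H £54.7, then Collector E £49.2, then Collector J £39.8, then Collector U £31.1.
Collector S has the top bid and wins; the price is the second-highest bid, £54.7.
Collector S's payoff = £16.1 − £54.7 = -£38.6. All other bidders lose, so their payoff is 0.

Collector H £0.0, Collector S -£38.6, Collector U £0.0, Collector J £0.0, Collector E £0.0.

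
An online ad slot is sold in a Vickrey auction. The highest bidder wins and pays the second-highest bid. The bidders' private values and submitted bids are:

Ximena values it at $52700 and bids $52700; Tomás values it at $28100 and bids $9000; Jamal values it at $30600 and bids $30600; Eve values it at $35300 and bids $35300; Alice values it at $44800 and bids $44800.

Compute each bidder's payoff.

Sorted high to low: Ximena $52700; Alice $44800; Eve $35300; Jamal $30600; Tomás $9000.
Ximena has the top bid and wins; the price is the second-highest bid, $44800.
Ximena's payoff = $52700 − $44800 = $7900. All other bidders lose, so their payoff is 0.

Ximena $7900, Tomás $0, Jamal $0, Eve $0, Alice $0.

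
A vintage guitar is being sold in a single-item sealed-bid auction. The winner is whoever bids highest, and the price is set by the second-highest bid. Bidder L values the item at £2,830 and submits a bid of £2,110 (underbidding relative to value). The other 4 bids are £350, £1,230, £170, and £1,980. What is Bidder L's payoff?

Highest competing bid: £1,980.
Bidder L's bid £2,110 is the highest overall, so Bidder L wins and pays the second-highest bid, £1,980.
Payoff = value − price = £2,830 − £1,980 = £850.

£850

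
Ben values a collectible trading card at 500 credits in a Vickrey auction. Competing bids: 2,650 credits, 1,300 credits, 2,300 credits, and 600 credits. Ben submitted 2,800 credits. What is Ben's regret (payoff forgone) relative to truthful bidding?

The highest competing bid is 2,650 credits.
Bidding truthfully at 500 credits: the top bid is 2,650 credits (a rival), so Ben loses. Payoff = 0 credits.
Bidding 2,800 credits: Ben has the top bid, wins, and pays the second-highest bid 2,650 credits. Payoff = 500 credits − 2,650 credits = -2,150 credits.
Regret = truthful payoff − actual payoff = 0 credits − -2,150 credits = 2,150 credits.
This is the dominant-strategy logic: truthful bidding weakly beats any alternative.

Payoff forgone: 2,150 credits.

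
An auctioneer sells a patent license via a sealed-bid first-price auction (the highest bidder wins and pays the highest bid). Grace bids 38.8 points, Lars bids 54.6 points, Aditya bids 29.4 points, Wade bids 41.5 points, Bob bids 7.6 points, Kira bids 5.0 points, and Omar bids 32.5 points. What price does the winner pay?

Price paid: 54.6 points.

Ordered from highest: Lars 54.6 points > Wade 41.5 points > Grace 38.8 points > Omar 32.5 points > Aditya 29.4 points > Bob 7.6 points > Kira 5.0 points.
Lars is the highest bidder, so Lars wins.
Under the first-price rule, the price is the highest bid: 54.6 points.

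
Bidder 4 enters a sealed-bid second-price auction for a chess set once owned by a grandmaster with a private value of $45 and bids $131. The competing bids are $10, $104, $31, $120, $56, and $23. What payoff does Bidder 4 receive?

Highest competing bid: $120.
Bidder 4's bid $131 is the highest overall, so Bidder 4 wins and pays the second-highest bid, $120.
Payoff = value − price = $45 − $120 = -$75.

Payoff = -$75.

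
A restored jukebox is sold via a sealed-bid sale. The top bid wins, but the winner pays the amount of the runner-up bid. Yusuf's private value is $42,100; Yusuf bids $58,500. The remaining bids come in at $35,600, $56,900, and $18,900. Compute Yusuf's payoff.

Highest competing bid: $56,900.
Yusuf's bid $58,500 is the highest overall, so Yusuf wins and pays the second-highest bid, $56,900.
Payoff = value − price = $42,100 − $56,900 = -$14,800.
Overbidding won the item at a price above value — truthful bidding would have avoided this loss.

Yusuf's payoff: -$14,800.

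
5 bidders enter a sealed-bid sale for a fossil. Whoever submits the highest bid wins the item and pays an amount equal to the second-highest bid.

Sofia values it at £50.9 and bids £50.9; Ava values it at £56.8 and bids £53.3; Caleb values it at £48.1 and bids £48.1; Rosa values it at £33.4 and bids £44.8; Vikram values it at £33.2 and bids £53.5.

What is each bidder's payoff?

Sorted high to low: Vikram £53.5 > Ava £53.3 > Sofia £50.9 > Caleb £48.1 > Rosa £44.8.
Vikram has the top bid and wins; the price is the second-highest bid, £53.3.
Vikram's payoff = £33.2 − £53.3 = -£20.1. All other bidders lose, so their payoff is 0.

Sofia £0.0, Ava £0.0, Caleb £0.0, Rosa £0.0, Vikram -£20.1.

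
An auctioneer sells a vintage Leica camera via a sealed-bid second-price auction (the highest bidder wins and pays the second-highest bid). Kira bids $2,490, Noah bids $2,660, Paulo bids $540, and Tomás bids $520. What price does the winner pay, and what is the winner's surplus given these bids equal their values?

The winner pays $2,490 for a surplus of $170.

Ranking the bids: Noah $2,660, then Kira $2,490, then Paulo $540, then Tomás $520.
Noah is the highest bidder, so Noah wins.
Under the second-price rule, the price is the second-highest bid: $2,490.
Surplus = $2,660 − $2,490 = $170.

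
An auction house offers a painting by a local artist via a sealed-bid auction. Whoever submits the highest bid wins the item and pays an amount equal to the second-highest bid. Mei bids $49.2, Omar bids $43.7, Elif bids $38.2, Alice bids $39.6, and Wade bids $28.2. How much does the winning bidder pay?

The winner pays $43.7.

Sorted high to low: Mei $49.2; Omar $43.7; Alice $39.6; Elif $38.2; Wade $28.2.
Mei has the highest bid, so Mei wins.
The second-highest bid is $43.7, so that is what Mei pays.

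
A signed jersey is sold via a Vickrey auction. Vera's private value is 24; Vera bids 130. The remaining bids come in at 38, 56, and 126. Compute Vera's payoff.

Highest competing bid: 126.
Vera's bid 130 is the highest overall, so Vera wins and pays the second-highest bid, 126.
Payoff = value − price = 24 − 126 = -102.
Overbidding won the item at a price above value — truthful bidding would have avoided this loss.

Payoff = -102.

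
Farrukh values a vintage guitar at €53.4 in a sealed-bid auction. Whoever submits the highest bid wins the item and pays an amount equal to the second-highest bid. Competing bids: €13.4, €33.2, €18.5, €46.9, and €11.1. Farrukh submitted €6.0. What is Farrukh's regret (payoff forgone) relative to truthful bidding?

The highest competing bid is €46.9.
Bidding truthfully at €53.4: Farrukh has the top bid, wins, and pays the second-highest bid €46.9. Payoff = €53.4 − €46.9 = €6.5.
Bidding €6.0: the top bid is €46.9 (a rival), so Farrukh loses. Payoff = €0.0.
Regret = truthful payoff − actual payoff = €6.5 − €0.0 = €6.5.

Payoff forgone: €6.5.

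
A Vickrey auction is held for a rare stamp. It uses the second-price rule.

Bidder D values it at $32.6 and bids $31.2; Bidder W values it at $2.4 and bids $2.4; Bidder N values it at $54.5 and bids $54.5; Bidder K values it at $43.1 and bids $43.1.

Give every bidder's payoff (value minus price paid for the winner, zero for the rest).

Bidder D $0.0, Bidder W $0.0, Bidder N $11.4, Bidder K $0.0.

Ordered from highest: Bidder N $54.5; Bidder K $43.1; Bidder D $31.2; Bidder W $2.4.
Bidder N has the top bid and wins; the price is the second-highest bid, $43.1.
Bidder N's payoff = $54.5 − $43.1 = $11.4. All other bidders lose, so their payoff is 0.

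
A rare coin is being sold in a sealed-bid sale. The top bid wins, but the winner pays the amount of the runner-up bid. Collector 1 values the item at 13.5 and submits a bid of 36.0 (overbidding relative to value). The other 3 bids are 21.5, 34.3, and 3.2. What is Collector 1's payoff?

Payoff = -20.8.

Highest competing bid: 34.3.
Collector 1's bid 36.0 is the highest overall, so Collector 1 wins and pays the second-highest bid, 34.3.
Payoff = value − price = 13.5 − 34.3 = -20.8.
Overbidding won the item at a price above value — truthful bidding would have avoided this loss.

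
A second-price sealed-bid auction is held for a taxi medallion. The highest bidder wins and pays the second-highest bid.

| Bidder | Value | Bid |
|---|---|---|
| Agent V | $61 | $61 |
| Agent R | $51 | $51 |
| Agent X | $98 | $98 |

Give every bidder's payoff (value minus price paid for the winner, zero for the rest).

Payoffs: Agent V $0, Agent R $0, Agent X $37.

Sorted high to low: Agent X $98; Agent V $61; Agent R $51.
Agent X has the top bid and wins; the price is the second-highest bid, $61.
Agent X's payoff = $98 − $61 = $37. All other bidders lose, so their payoff is 0.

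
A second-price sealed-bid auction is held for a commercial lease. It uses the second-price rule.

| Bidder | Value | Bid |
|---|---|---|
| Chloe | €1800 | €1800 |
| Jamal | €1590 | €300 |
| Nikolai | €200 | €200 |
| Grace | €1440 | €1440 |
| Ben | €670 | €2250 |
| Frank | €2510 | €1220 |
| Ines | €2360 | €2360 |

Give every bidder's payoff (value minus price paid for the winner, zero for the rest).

Chloe €0, Jamal €0, Nikolai €0, Grace €0, Ben €0, Frank €0, Ines €110.

Ranking the bids: Ines €2360; Ben €2250; Chloe €1800; Grace €1440; Frank €1220; Jamal €300; Nikolai €200.
Ines has the top bid and wins; the price is the second-highest bid, €2250.
Ines's payoff = €2360 − €2250 = €110. All other bidders lose, so their payoff is 0.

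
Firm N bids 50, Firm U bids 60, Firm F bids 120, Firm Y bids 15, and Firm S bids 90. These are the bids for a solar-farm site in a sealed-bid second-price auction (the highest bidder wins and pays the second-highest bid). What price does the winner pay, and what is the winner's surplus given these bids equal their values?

Bids in descending order: Firm F 120; Firm S 90; Firm U 60; Firm N 50; Firm Y 15.
Firm F is the highest bidder, so Firm F wins.
Under the second-price rule, the price is the second-highest bid: 90.
Surplus = 120 − 90 = 30.

The winner pays 90 for a surplus of 30.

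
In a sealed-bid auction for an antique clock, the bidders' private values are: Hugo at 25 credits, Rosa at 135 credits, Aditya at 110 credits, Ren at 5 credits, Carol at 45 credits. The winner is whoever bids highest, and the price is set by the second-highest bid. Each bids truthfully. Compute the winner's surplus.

Ranking the bids: Rosa 135 credits, then Aditya 110 credits, then Carol 45 credits, then Hugo 25 credits, then Ren 5 credits.
Rosa wins with the top bid and pays the second-highest, 110 credits.
Surplus = 135 credits − 110 credits = 25 credits.

25 credits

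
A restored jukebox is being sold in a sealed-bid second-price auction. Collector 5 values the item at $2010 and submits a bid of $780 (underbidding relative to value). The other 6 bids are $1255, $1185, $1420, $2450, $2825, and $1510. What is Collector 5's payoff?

Highest competing bid: $2825.
Collector 5's bid $780 is not the highest, so Collector 5 loses, pays nothing, and earns zero payoff.

$0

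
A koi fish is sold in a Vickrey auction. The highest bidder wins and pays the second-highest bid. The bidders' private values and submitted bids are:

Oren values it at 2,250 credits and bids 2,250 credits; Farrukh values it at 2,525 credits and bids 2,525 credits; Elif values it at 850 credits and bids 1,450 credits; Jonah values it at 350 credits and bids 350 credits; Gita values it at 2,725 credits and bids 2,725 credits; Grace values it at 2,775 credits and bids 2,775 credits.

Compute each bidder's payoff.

Ordered from highest: Grace 2,775 credits; Gita 2,725 credits; Farrukh 2,525 credits; Oren 2,250 credits; Elif 1,450 credits; Jonah 350 credits.
Grace has the top bid and wins; the price is the second-highest bid, 2,725 credits.
Grace's payoff = 2,775 credits − 2,725 credits = 50 credits. All other bidders lose, so their payoff is 0.

Oren 0 credits, Farrukh 0 credits, Elif 0 credits, Jonah 0 credits, Gita 0 credits, Grace 50 credits.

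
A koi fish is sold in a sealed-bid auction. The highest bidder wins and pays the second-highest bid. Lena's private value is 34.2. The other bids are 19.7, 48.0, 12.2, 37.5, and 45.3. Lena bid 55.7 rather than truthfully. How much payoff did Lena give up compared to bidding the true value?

The highest competing bid is 48.0.
Bidding truthfully at 34.2: the top bid is 48.0 (a rival), so Lena loses. Payoff = 0.0.
Bidding 55.7: Lena has the top bid, wins, and pays the second-highest bid 48.0. Payoff = 34.2 − 48.0 = -13.8.
Regret = truthful payoff − actual payoff = 0.0 − -13.8 = 13.8.

13.8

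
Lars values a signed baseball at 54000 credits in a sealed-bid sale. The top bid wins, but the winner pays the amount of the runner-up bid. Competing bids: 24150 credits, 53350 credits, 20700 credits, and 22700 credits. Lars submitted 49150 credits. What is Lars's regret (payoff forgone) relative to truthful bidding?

650 credits

The highest competing bid is 53350 credits.
Bidding truthfully at 54000 credits: Lars has the top bid, wins, and pays the second-highest bid 53350 credits. Payoff = 54000 credits − 53350 credits = 650 credits.
Bidding 49150 credits: the top bid is 53350 credits (a rival), so Lars loses. Payoff = 0 credits.
Regret = truthful payoff − actual payoff = 650 credits − 0 credits = 650 credits.
Deviating from a truthful bid can only lose payoff in a second-price auction — never gain.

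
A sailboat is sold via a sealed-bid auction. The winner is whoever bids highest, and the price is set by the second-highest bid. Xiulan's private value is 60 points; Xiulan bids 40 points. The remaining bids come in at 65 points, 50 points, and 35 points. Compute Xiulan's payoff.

Highest competing bid: 65 points.
Xiulan's bid 40 points is not the highest, so Xiulan loses, pays nothing, and earns zero payoff.

0 points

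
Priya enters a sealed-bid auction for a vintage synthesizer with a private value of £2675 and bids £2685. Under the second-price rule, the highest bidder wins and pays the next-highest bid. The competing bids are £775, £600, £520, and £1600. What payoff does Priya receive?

£1075

Highest competing bid: £1600.
Priya's bid £2685 is the highest overall, so Priya wins and pays the second-highest bid, £1600.
Payoff = value − price = £2675 − £1600 = £1075.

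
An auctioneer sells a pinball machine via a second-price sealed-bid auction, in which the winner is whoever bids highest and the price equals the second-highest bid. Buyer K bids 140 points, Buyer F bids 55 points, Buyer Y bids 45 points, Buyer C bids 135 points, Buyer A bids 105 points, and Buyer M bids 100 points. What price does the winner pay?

Sorted high to low: Buyer K 140 points > Buyer C 135 points > Buyer A 105 points > Buyer M 100 points > Buyer F 55 points > Buyer Y 45 points.
Buyer K is the highest bidder, so Buyer K wins.
Under the second-price rule, the price is the second-highest bid: 135 points.

Price paid: 135 points.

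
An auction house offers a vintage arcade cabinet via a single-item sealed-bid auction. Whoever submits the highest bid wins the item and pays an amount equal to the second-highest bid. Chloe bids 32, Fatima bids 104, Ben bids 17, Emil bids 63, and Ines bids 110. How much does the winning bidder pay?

104

Ranking the bids: Ines 110; Fatima 104; Emil 63; Chloe 32; Ben 17.
Ines has the highest bid, so Ines wins.
The second-highest bid is 104, so that is what Ines pays.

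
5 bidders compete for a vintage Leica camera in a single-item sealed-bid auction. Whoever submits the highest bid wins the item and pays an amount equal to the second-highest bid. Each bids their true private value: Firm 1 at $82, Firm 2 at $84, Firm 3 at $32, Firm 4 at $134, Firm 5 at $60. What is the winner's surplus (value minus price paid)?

Ordered from highest: Firm 4 $134, then Firm 2 $84, then Firm 1 $82, then Firm 5 $60, then Firm 3 $32.
Firm 4 wins with the top bid and pays the second-highest, $84.
Surplus = $134 − $84 = $50.

Surplus = $50.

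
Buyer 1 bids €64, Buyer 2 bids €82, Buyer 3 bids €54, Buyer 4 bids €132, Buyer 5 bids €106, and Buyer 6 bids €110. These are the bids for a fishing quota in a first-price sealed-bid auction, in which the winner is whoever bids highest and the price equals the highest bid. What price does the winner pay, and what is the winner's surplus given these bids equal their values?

The winner pays €132 for a surplus of €0.

Sorted high to low: Buyer 4 €132 > Buyer 6 €110 > Buyer 5 €106 > Buyer 2 €82 > Buyer 1 €64 > Buyer 3 €54.
Buyer 4 is the highest bidder, so Buyer 4 wins.
Under the first-price rule, the price is the highest bid: €132.
Surplus = €132 − €132 = €0.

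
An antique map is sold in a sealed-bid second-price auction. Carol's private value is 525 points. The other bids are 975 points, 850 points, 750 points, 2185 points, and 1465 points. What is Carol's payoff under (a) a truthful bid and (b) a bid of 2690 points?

The highest competing bid is 2185 points.
Bidding truthfully at 525 points: the top bid is 2185 points (a rival), so Carol loses. Payoff = 0 points.
Bidding 2690 points: Carol has the top bid, wins, and pays the second-highest bid 2185 points. Payoff = 525 points − 2185 points = -1660 points.
This is the dominant-strategy logic: truthful bidding weakly beats any alternative.

(a) 0 points  (b) -1660 points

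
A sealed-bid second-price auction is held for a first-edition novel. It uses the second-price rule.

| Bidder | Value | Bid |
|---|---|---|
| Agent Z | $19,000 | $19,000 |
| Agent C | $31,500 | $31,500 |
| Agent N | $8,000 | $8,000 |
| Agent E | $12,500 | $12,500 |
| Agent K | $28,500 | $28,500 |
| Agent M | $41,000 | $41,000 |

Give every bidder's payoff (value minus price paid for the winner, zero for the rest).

Sorted high to low: Agent M $41,000 > Agent C $31,500 > Agent K $28,500 > Agent Z $19,000 > Agent E $12,500 > Agent N $8,000.
Agent M has the top bid and wins; the price is the second-highest bid, $31,500.
Agent M's payoff = $41,000 − $31,500 = $9,500. All other bidders lose, so their payoff is 0.

Agent Z $0, Agent C $0, Agent N $0, Agent E $0, Agent K $0, Agent M $9,500.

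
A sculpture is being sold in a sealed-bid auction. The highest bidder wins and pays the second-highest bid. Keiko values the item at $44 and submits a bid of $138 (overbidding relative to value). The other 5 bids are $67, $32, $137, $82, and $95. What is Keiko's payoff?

Highest competing bid: $137.
Keiko's bid $138 is the highest overall, so Keiko wins and pays the second-highest bid, $137.
Payoff = value − price = $44 − $137 = -$93.
Overbidding won the item at a price above value — truthful bidding would have avoided this loss.

Payoff = -$93.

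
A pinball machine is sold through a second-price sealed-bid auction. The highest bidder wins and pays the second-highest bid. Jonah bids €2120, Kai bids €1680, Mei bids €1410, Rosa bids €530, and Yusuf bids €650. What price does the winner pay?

The winner pays €1680.

Ordered from highest: Jonah €2120; Kai €1680; Mei €1410; Yusuf €650; Rosa €530.
Jonah has the highest bid, so Jonah wins.
The second-highest bid is €1680, so that is what Jonah pays.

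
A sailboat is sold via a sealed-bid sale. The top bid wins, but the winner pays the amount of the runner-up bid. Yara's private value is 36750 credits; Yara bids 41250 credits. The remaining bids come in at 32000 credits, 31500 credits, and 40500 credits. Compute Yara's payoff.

Yara's payoff: -3750 credits.

Highest competing bid: 40500 credits.
Yara's bid 41250 credits is the highest overall, so Yara wins and pays the second-highest bid, 40500 credits.
Payoff = value − price = 36750 credits − 40500 credits = -3750 credits.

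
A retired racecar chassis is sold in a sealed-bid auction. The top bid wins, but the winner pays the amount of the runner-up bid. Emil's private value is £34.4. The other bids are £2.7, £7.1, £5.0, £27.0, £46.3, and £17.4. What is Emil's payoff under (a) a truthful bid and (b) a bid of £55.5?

The highest competing bid is £46.3.
Bidding truthfully at £34.4: the top bid is £46.3 (a rival), so Emil loses. Payoff = £0.0.
Bidding £55.5: Emil has the top bid, wins, and pays the second-highest bid £46.3. Payoff = £34.4 − £46.3 = -£11.9.
This is the dominant-strategy logic: truthful bidding weakly beats any alternative.

Truthful: £0.0; alternative: -£11.9.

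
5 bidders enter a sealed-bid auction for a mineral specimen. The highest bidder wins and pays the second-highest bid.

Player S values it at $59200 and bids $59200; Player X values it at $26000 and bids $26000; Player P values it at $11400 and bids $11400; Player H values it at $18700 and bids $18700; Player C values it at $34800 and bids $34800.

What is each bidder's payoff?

Player S $24400, Player X $0, Player P $0, Player H $0, Player C $0.

Ranking the bids: Player S $59200 > Player C $34800 > Player X $26000 > Player H $18700 > Player P $11400.
Player S has the top bid and wins; the price is the second-highest bid, $34800.
Player S's payoff = $59200 − $34800 = $24400. All other bidders lose, so their payoff is 0.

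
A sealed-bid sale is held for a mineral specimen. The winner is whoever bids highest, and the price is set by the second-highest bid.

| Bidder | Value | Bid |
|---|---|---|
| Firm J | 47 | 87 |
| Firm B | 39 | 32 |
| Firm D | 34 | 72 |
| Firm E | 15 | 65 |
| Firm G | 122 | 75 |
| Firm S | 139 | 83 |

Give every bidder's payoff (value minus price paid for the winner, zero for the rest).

Ranking the bids: Firm J 87; Firm S 83; Firm G 75; Firm D 72; Firm E 65; Firm B 32.
Firm J has the top bid and wins; the price is the second-highest bid, 83.
Firm J's payoff = 47 − 83 = -36. All other bidders lose, so their payoff is 0.

Payoffs: Firm J -36, Firm B 0, Firm D 0, Firm E 0, Firm G 0, Firm S 0.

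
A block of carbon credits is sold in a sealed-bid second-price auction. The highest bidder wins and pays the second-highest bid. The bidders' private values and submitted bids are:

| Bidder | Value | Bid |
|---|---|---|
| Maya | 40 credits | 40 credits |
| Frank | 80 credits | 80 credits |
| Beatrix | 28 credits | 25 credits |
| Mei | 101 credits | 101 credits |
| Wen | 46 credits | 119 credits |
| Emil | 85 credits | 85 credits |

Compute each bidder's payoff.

Ranking the bids: Wen 119 credits; Mei 101 credits; Emil 85 credits; Frank 80 credits; Maya 40 credits; Beatrix 25 credits.
Wen has the top bid and wins; the price is the second-highest bid, 101 credits.
Wen's payoff = 46 credits − 101 credits = -55 credits. All other bidders lose, so their payoff is 0.

Maya 0 credits, Frank 0 credits, Beatrix 0 credits, Mei 0 credits, Wen -55 credits, Emil 0 credits.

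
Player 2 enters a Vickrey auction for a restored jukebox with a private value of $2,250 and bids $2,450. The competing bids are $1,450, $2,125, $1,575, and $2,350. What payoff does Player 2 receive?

-$100

Highest competing bid: $2,350.
Player 2's bid $2,450 is the highest overall, so Player 2 wins and pays the second-highest bid, $2,350.
Payoff = value − price = $2,250 − $2,350 = -$100.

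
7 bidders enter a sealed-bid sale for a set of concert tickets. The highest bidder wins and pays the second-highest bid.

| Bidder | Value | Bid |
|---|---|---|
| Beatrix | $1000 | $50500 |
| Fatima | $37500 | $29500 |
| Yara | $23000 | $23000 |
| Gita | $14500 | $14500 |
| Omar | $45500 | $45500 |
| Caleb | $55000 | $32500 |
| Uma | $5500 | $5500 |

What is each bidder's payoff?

Bids in descending order: Beatrix $50500; Omar $45500; Caleb $32500; Fatima $29500; Yara $23000; Gita $14500; Uma $5500.
Beatrix has the top bid and wins; the price is the second-highest bid, $45500.
Beatrix's payoff = $1000 − $45500 = -$44500. All other bidders lose, so their payoff is 0.

Payoffs: Beatrix -$44500, Fatima $0, Yara $0, Gita $0, Omar $0, Caleb $0, Uma $0.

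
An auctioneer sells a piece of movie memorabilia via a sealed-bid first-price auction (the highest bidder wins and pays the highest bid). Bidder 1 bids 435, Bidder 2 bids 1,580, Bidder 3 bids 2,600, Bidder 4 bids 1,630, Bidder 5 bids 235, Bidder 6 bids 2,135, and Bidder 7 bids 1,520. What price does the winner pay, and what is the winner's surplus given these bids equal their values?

Price 2,600; surplus 0.

Ranking the bids: Bidder 3 2,600 > Bidder 6 2,135 > Bidder 4 1,630 > Bidder 2 1,580 > Bidder 7 1,520 > Bidder 1 435 > Bidder 5 235.
Bidder 3 is the highest bidder, so Bidder 3 wins.
Under the first-price rule, the price is the highest bid: 2,600.
Surplus = 2,600 − 2,600 = 0.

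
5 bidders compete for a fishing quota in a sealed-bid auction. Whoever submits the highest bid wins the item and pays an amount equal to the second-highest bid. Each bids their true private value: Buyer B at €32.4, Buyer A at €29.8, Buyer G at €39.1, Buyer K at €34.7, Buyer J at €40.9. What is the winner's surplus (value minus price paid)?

Ranking the bids: Buyer J €40.9; Buyer G €39.1; Buyer K €34.7; Buyer B €32.4; Buyer A €29.8.
Buyer J wins with the top bid and pays the second-highest, €39.1.
Surplus = €40.9 − €39.1 = €1.8.

€1.8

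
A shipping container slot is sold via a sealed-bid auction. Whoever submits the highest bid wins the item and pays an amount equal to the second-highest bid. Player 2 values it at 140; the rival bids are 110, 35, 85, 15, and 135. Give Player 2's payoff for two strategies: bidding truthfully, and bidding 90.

(a) 5  (b) 0

The highest competing bid is 135.
Bidding truthfully at 140: Player 2 has the top bid, wins, and pays the second-highest bid 135. Payoff = 140 − 135 = 5.
Bidding 90: the top bid is 135 (a rival), so Player 2 loses. Payoff = 0.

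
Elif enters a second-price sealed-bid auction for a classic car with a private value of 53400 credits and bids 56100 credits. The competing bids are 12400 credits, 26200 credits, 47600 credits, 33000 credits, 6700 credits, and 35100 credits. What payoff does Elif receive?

Payoff = 5800 credits.

Highest competing bid: 47600 credits.
Elif's bid 56100 credits is the highest overall, so Elif wins and pays the second-highest bid, 47600 credits.
Payoff = value − price = 53400 credits − 47600 credits = 5800 credits.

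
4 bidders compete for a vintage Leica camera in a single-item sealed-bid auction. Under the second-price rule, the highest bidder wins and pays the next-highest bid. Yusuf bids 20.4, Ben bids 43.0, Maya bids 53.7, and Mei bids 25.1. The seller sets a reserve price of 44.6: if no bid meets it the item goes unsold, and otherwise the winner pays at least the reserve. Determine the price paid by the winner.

Ranking the bids: Maya 53.7; Ben 43.0; Mei 25.1; Yusuf 20.4.
Maya has the highest bid, so Maya wins.
The second-highest bid is 43.0, but the reserve 44.6 is higher, so the price is the reserve.

The winner pays 44.6.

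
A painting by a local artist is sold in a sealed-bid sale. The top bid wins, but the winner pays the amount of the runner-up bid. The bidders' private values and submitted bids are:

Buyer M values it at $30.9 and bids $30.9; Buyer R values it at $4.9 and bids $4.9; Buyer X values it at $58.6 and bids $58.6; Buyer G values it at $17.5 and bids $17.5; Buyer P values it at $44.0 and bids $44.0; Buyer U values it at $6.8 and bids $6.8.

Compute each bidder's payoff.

Buyer M $0.0, Buyer R $0.0, Buyer X $14.6, Buyer G $0.0, Buyer P $0.0, Buyer U $0.0.

Sorted high to low: Buyer X $58.6, then Buyer P $44.0, then Buyer M $30.9, then Buyer G $17.5, then Buyer U $6.8, then Buyer R $4.9.
Buyer X has the top bid and wins; the price is the second-highest bid, $44.0.
Buyer X's payoff = $58.6 − $44.0 = $14.6. All other bidders lose, so their payoff is 0.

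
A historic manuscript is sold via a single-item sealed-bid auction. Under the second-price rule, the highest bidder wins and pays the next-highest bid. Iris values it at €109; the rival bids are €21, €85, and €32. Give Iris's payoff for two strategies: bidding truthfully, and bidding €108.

The highest competing bid is €85.
Bidding truthfully at €109: Iris has the top bid, wins, and pays the second-highest bid €85. Payoff = €109 − €85 = €24.
Bidding €108: Iris has the top bid, wins, and pays the second-highest bid €85. Payoff = €109 − €85 = €24.
The bid only affects whether you win, not the price — here both bids land on the same side of the top rival bid, so the deviation is payoff-neutral.

(a) €24  (b) €24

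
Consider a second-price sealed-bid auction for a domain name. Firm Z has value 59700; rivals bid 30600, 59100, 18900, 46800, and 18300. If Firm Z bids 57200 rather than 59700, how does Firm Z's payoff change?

The highest competing bid is 59100.
Bidding truthfully at 59700: Firm Z has the top bid, wins, and pays the second-highest bid 59100. Payoff = 59700 − 59100 = 600.
Bidding 57200: the top bid is 59100 (a rival), so Firm Z loses. Payoff = 0.
Change = 0 − 600 = -600.

Change in payoff: -600.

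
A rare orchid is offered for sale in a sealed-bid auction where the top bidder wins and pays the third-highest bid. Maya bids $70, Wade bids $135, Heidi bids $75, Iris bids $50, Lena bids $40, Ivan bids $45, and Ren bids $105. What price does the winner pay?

The winner pays $75.

Ordered from highest: Wade $135, then Ren $105, then Heidi $75, then Maya $70, then Iris $50, then Ivan $45, then Lena $40.
Wade is the highest bidder, so Wade wins.
Under the third-price rule, the price is the third-highest bid: $75.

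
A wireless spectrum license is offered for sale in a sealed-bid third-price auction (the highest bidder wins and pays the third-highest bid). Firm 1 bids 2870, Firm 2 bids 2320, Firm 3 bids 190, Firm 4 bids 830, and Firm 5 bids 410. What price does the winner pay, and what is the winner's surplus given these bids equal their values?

Price 830; surplus 2040.

Bids in descending order: Firm 1 2870 > Firm 2 2320 > Firm 4 830 > Firm 5 410 > Firm 3 190.
Firm 1 is the highest bidder, so Firm 1 wins.
Under the third-price rule, the price is the third-highest bid: 830.
Surplus = 2870 − 830 = 2040.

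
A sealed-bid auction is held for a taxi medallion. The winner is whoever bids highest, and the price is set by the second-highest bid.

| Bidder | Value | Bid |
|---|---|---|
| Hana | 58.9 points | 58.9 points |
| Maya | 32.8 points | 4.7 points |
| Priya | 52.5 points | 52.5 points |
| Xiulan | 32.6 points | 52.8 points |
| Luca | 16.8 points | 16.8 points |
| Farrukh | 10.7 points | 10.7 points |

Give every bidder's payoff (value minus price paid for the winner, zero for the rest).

Sorted high to low: Hana 58.9 points > Xiulan 52.8 points > Priya 52.5 points > Luca 16.8 points > Farrukh 10.7 points > Maya 4.7 points.
Hana has the top bid and wins; the price is the second-highest bid, 52.8 points.
Hana's payoff = 58.9 points − 52.8 points = 6.1 points. All other bidders lose, so their payoff is 0.

Payoffs: Hana 6.1 points, Maya 0.0 points, Priya 0.0 points, Xiulan 0.0 points, Luca 0.0 points, Farrukh 0.0 points.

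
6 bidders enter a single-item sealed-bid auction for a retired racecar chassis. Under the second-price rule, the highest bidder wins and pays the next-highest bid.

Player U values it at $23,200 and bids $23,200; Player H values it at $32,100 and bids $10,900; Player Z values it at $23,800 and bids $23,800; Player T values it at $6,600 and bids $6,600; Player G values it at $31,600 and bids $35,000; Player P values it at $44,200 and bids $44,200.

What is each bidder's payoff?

Ordered from highest: Player P $44,200 > Player G $35,000 > Player Z $23,800 > Player U $23,200 > Player H $10,900 > Player T $6,600.
Player P has the top bid and wins; the price is the second-highest bid, $35,000.
Player P's payoff = $44,200 − $35,000 = $9,200. All other bidders lose, so their payoff is 0.

Player U $0, Player H $0, Player Z $0, Player T $0, Player G $0, Player P $9,200.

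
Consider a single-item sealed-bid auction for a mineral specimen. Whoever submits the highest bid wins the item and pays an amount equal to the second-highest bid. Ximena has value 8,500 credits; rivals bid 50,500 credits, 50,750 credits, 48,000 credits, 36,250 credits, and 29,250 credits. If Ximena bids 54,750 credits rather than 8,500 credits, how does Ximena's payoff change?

The highest competing bid is 50,750 credits.
Bidding truthfully at 8,500 credits: the top bid is 50,750 credits (a rival), so Ximena loses. Payoff = 0 credits.
Bidding 54,750 credits: Ximena has the top bid, wins, and pays the second-highest bid 50,750 credits. Payoff = 8,500 credits − 50,750 credits = -42,250 credits.
Change = -42,250 credits − 0 credits = -42,250 credits.
This is the dominant-strategy logic: truthful bidding weakly beats any alternative.

Payoff change: -42,250 credits.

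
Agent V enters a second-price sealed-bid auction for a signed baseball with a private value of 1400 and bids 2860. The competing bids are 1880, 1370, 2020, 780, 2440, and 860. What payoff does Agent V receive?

Highest competing bid: 2440.
Agent V's bid 2860 is the highest overall, so Agent V wins and pays the second-highest bid, 2440.
Payoff = value − price = 1400 − 2440 = -1040.
Overbidding won the item at a price above value — truthful bidding would have avoided this loss.

-1040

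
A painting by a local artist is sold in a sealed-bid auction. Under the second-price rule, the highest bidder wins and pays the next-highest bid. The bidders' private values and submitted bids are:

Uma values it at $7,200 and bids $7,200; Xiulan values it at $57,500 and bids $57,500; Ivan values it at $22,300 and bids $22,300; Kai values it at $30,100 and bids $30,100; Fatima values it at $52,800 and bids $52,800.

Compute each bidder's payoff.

Payoffs: Uma $0, Xiulan $4,700, Ivan $0, Kai $0, Fatima $0.

Ranking the bids: Xiulan $57,500, then Fatima $52,800, then Kai $30,100, then Ivan $22,300, then Uma $7,200.
Xiulan has the top bid and wins; the price is the second-highest bid, $52,800.
Xiulan's payoff = $57,500 − $52,800 = $4,700. All other bidders lose, so their payoff is 0.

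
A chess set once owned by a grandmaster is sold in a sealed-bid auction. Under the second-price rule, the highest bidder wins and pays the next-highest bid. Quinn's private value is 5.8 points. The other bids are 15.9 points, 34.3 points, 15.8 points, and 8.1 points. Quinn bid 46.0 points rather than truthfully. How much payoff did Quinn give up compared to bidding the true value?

The highest competing bid is 34.3 points.
Bidding truthfully at 5.8 points: the top bid is 34.3 points (a rival), so Quinn loses. Payoff = 0.0 points.
Bidding 46.0 points: Quinn has the top bid, wins, and pays the second-highest bid 34.3 points. Payoff = 5.8 points − 34.3 points = -28.5 points.
Regret = truthful payoff − actual payoff = 0.0 points − -28.5 points = 28.5 points.
This is the dominant-strategy logic: truthful bidding weakly beats any alternative.

Regret: 28.5 points.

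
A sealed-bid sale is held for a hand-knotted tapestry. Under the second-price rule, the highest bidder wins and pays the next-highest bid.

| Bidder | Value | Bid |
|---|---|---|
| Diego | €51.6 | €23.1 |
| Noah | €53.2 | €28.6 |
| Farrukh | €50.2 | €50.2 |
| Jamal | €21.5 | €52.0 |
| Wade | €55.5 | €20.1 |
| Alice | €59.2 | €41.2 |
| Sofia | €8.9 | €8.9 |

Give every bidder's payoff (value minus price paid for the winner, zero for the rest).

Bids in descending order: Jamal €52.0 > Farrukh €50.2 > Alice €41.2 > Noah €28.6 > Diego €23.1 > Wade €20.1 > Sofia €8.9.
Jamal has the top bid and wins; the price is the second-highest bid, €50.2.
Jamal's payoff = €21.5 − €50.2 = -€28.7. All other bidders lose, so their payoff is 0.

Payoffs: Diego €0.0, Noah €0.0, Farrukh €0.0, Jamal -€28.7, Wade €0.0, Alice €0.0, Sofia €0.0.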